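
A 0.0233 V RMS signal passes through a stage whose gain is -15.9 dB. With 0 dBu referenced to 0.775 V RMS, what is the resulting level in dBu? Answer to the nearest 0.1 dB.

-46.3 dBu

Input level: 20·log₁₀(0.0233/0.775) = -30.44 dBu.
Output: -30.44 − 15.9 = -46.3 dBu.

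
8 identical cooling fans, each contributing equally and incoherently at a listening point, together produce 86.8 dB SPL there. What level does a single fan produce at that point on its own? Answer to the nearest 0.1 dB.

8 equal incoherent sources add 10·log₁₀(8) = 9.03 dB over one source.
L_one = 86.8 − 9.03 = 77.8 dB SPL.

77.8 dB SPL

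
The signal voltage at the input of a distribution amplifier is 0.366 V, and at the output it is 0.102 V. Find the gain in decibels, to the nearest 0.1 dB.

Voltage is an amplitude quantity, so gain = 20·log₁₀(V_out/V_in).
20·log₁₀(0.102/0.366) = 20·log₁₀(0.2787) = -11.1 dB.

-11.1 dB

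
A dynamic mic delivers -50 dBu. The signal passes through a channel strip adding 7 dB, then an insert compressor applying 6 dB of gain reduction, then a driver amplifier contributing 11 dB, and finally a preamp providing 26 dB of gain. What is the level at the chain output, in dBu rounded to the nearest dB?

-12 dBu

Cascaded gains and losses add directly in dB.
-50 + 7 − 6 + 11 + 26 = -12 dBu.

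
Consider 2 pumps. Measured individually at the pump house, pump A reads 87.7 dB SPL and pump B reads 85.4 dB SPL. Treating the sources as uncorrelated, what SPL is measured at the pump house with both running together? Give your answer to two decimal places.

89.71 dB SPL

Add the sources as powers (linear), then convert back to dB:
L_total = 10·log₁₀(10^(87.7/10) + 10^(85.4/10)) = 10·log₁₀(935600000) = 89.71 dB SPL.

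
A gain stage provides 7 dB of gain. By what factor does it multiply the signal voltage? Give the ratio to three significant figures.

2.24

Voltage ratio = 10^(dB/20).
10^(7/20) = 10^(0.3500) = 2.24.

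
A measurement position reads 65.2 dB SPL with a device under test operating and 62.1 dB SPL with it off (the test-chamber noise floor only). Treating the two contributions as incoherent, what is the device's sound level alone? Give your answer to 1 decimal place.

Background correction is a power subtraction:
L_src = 10·log₁₀(10^(65.2/10) − 10^(62.1/10)) = 10·log₁₀(1690000) = 62.3 dB SPL.

62.3 dB SPL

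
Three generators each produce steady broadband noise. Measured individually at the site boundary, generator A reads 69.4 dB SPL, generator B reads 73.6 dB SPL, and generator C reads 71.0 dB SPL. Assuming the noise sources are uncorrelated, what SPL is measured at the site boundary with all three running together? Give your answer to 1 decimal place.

Uncorrelated sources add in intensity (power), not in dB.
L_total = 10·log₁₀(10^(69.4/10) + 10^(73.6/10) + 10^(71.0/10)) = 10·log₁₀(44210000) = 76.5 dB SPL.

76.5 dB SPL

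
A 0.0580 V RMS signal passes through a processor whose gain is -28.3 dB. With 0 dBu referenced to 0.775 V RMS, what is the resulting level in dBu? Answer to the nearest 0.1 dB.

-50.8 dBu

Input level: 20·log₁₀(0.0580/0.775) = -22.52 dBu.
Output: -22.52 − 28.3 = -50.8 dBu.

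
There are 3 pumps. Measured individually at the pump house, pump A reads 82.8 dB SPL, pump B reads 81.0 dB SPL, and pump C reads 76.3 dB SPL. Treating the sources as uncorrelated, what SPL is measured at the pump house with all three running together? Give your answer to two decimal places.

Uncorrelated sources add in intensity (power), not in dB.
L_total = 10·log₁₀(10^(82.8/10) + 10^(81.0/10) + 10^(76.3/10)) = 10·log₁₀(359100000) = 85.55 dB SPL.

85.55 dB SPL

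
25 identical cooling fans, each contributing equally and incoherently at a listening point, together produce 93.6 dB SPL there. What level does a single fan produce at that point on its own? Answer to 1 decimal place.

25 equal incoherent sources add 10·log₁₀(25) = 13.98 dB over one source.
L_one = 93.6 − 13.98 = 79.6 dB SPL.

79.6 dB SPL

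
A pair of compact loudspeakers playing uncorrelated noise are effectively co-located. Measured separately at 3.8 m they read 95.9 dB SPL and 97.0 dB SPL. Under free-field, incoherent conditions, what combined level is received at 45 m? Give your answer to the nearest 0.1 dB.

Combined at 3.8 m: 10·log₁₀(10^(95.9/10)+10^(97.0/10)) = 99.50 dB SPL.
Then apply −20·log₁₀(45/3.8) = -21.47 dB → 78.0 dB SPL.

78.0 dB SPL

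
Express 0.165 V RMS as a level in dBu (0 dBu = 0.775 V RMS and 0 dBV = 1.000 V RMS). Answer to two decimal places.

-13.44 dBu

dBu = 20·log₁₀(V / 0.775 V).
20·log₁₀(0.165/0.775) = -13.44 dBu.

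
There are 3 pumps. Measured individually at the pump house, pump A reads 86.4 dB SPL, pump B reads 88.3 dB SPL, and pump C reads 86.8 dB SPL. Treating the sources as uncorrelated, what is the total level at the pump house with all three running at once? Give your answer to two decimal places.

92.02 dB SPL

Uncorrelated sources add in intensity (power), not in dB.
L_total = 10·log₁₀(10^(86.4/10) + 10^(88.3/10) + 10^(86.8/10)) = 10·log₁₀(1591000000) = 92.02 dB SPL.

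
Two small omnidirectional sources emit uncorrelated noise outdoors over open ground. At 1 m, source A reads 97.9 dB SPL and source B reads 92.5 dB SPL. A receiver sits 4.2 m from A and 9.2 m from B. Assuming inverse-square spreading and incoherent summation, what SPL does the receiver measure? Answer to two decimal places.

At the listener: L_A = 97.9 − 20·log₁₀(4.2) = 85.435 dB; L_B = 92.5 − 20·log₁₀(9.2) = 73.224 dB.
Combined: 10·log₁₀(10^(85.435/10)+10^(73.224/10)) = 85.69 dB SPL.

85.69 dB SPL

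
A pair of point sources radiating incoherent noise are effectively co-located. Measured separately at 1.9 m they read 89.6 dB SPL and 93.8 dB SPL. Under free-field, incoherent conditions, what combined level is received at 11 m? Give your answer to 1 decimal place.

Combined at 1.9 m: 10·log₁₀(10^(89.6/10)+10^(93.8/10)) = 95.20 dB SPL.
Then apply −20·log₁₀(11/1.9) = -15.25 dB → 79.9 dB SPL.

79.9 dB SPL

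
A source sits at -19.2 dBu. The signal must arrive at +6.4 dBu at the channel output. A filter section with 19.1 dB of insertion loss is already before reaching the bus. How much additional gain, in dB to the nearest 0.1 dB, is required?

44.7 dB

The required make-up gain is the shortfall in the dB sum.
G = +6.4 − (-19.2) + 19.1 = 44.7 dB.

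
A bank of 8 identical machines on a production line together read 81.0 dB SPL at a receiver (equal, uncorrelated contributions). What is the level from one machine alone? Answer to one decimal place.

8 equal incoherent sources add 10·log₁₀(8) = 9.03 dB over one source.
L_one = 81.0 − 9.03 = 72.0 dB SPL.

72.0 dB SPL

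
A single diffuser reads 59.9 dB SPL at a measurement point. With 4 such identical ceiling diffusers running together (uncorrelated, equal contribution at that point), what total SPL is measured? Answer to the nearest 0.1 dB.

4 equal incoherent sources raise the level by 10·log₁₀(4) = 6.02 dB.
L_total = 59.9 + 6.02 = 65.9 dB SPL.

65.9 dB SPL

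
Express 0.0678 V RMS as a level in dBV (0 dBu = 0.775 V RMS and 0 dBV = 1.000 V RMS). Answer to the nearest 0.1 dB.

-23.4 dBV

dBV = 20·log₁₀(V / 1.000 V).
20·log₁₀(0.0678/1.000) = -23.4 dBV.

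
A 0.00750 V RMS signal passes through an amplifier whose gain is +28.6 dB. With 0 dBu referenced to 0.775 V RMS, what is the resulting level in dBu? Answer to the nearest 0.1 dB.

-11.7 dBu

Input level: 20·log₁₀(0.00750/0.775) = -40.28 dBu.
Output: -40.28 + 28.6 = -11.7 dBu.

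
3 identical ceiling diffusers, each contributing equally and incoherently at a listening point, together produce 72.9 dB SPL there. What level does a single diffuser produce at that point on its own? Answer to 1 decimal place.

68.1 dB SPL

3 equal incoherent sources add 10·log₁₀(3) = 4.77 dB over one source.
L_one = 72.9 − 4.77 = 68.1 dB SPL.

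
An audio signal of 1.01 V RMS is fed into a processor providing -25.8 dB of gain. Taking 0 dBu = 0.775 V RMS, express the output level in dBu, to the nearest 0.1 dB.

Input level: 20·log₁₀(1.01/0.775) = 2.30 dBu.
Output: 2.30 − 25.8 = -23.5 dBu.

-23.5 dBu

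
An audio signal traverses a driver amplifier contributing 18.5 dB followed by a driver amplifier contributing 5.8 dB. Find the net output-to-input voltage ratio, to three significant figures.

16.4

Net gain = 18.5 + 5.8 = 24.3 dB.
Voltage ratio = 10^(24.3/20) = 16.4.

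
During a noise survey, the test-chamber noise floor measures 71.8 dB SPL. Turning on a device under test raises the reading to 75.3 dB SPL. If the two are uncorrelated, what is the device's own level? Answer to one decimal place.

Remove the background by subtracting linear intensities:
L_src = 10·log₁₀(10^(75.3/10) − 10^(71.8/10)) = 10·log₁₀(18750000) = 72.7 dB SPL.

72.7 dB SPL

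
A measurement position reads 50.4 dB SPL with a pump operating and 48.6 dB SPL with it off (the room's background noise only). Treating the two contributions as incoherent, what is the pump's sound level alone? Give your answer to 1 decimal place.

45.7 dB SPL

Background correction is a power subtraction:
L_src = 10·log₁₀(10^(50.4/10) − 10^(48.6/10)) = 10·log₁₀(37200) = 45.7 dB SPL.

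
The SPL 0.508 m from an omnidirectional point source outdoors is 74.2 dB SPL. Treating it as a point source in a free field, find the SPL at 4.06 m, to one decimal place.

For a point source in a free field, ΔL = −20·log₁₀(d₂/d₁).
ΔL = −20·log₁₀(4.06/0.508) = -18.05 dB, so L₂ = 74.2 + (-18.05) = 56.1 dB SPL.

56.1 dB SPL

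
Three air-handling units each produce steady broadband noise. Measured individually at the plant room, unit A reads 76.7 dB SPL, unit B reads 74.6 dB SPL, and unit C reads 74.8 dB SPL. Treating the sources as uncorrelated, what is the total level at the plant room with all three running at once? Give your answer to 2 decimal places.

Add the sources as powers (linear), then convert back to dB:
L_total = 10·log₁₀(10^(76.7/10) + 10^(74.6/10) + 10^(74.8/10)) = 10·log₁₀(105800000) = 80.25 dB SPL.

80.25 dB SPL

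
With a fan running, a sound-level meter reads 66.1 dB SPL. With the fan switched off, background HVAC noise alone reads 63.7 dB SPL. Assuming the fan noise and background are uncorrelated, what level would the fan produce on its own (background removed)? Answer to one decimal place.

Background correction is a power subtraction:
L_src = 10·log₁₀(10^(66.1/10) − 10^(63.7/10)) = 10·log₁₀(1730000) = 62.4 dB SPL.

62.4 dB SPL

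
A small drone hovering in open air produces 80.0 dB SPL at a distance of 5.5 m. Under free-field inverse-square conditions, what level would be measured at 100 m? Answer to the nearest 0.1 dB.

Free-field point source: level drops by 20·log₁₀ of the distance ratio.
ΔL = −20·log₁₀(100/5.5) = -25.19 dB, so L₂ = 80.0 + (-25.19) = 54.8 dB SPL.

54.8 dB SPL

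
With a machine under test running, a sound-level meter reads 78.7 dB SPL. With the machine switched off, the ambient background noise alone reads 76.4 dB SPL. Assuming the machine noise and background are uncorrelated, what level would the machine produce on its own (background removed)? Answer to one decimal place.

Background correction is a power subtraction:
L_src = 10·log₁₀(10^(78.7/10) − 10^(76.4/10)) = 10·log₁₀(30480000) = 74.8 dB SPL.

74.8 dB SPL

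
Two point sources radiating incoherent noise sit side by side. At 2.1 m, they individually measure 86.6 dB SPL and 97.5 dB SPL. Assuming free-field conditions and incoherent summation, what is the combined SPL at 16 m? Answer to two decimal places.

80.20 dB SPL

Combined at 2.1 m: 10·log₁₀(10^(86.6/10)+10^(97.5/10)) = 97.839 dB SPL.
Then apply −20·log₁₀(16/2.1) = -17.638 dB → 80.20 dB SPL.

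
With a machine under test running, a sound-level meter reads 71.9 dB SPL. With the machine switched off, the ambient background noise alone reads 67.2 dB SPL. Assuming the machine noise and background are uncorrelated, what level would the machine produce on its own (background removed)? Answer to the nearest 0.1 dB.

70.1 dB SPL

Remove the background by subtracting linear intensities:
L_src = 10·log₁₀(10^(71.9/10) − 10^(67.2/10)) = 10·log₁₀(10240000) = 70.1 dB SPL.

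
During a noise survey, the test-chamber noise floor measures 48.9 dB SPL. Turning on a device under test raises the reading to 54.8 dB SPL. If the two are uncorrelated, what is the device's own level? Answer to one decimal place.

53.5 dB SPL

Remove the background by subtracting linear intensities:
L_src = 10·log₁₀(10^(54.8/10) − 10^(48.9/10)) = 10·log₁₀(224400) = 53.5 dB SPL.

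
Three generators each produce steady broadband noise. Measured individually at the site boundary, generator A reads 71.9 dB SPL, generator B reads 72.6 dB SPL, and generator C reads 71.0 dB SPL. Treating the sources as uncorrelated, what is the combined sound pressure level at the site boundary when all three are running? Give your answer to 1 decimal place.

Incoherent sources sum as intensities:
L_total = 10·log₁₀(10^(71.9/10) + 10^(72.6/10) + 10^(71.0/10)) = 10·log₁₀(46270000) = 76.7 dB SPL.

76.7 dB SPL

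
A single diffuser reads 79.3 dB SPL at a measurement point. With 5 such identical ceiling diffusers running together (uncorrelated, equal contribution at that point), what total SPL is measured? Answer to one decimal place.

86.3 dB SPL

5 equal incoherent sources raise the level by 10·log₁₀(5) = 6.99 dB.
L_total = 79.3 + 6.99 = 86.3 dB SPL.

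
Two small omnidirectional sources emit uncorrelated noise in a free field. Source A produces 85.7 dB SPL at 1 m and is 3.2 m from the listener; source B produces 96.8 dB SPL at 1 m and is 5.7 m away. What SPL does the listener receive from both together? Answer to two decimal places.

82.64 dB SPL

At the listener: L_A = 85.7 − 20·log₁₀(3.2) = 75.597 dB; L_B = 96.8 − 20·log₁₀(5.7) = 81.683 dB.
Combined: 10·log₁₀(10^(75.597/10)+10^(81.683/10)) = 82.64 dB SPL.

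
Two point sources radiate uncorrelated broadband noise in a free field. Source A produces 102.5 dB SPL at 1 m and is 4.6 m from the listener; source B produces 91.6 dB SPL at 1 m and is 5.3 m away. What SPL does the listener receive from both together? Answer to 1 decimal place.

89.5 dB SPL

At the listener: L_A = 102.5 − 20·log₁₀(4.6) = 89.24 dB; L_B = 91.6 − 20·log₁₀(5.3) = 77.11 dB.
Combined: 10·log₁₀(10^(89.24/10)+10^(77.11/10)) = 89.5 dB SPL.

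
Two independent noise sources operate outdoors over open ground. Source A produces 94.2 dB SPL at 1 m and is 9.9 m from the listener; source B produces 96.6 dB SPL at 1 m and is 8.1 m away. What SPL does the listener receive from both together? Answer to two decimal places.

79.85 dB SPL

At the listener: L_A = 94.2 − 20·log₁₀(9.9) = 74.287 dB; L_B = 96.6 − 20·log₁₀(8.1) = 78.430 dB.
Combined: 10·log₁₀(10^(74.287/10)+10^(78.430/10)) = 79.85 dB SPL.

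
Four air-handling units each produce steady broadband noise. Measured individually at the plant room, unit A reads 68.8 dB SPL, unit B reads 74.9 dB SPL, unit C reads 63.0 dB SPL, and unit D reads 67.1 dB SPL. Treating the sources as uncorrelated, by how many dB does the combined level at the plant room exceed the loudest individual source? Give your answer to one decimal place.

Uncorrelated sources add in intensity (power), not in dB.
L_total = 10·log₁₀(10^(68.8/10) + 10^(74.9/10) + 10^(63.0/10) + 10^(67.1/10)) = 76.59 dB SPL.
Excess over the loudest (74.9 dB): 76.59 − 74.9 = 1.7 dB.

1.7 dB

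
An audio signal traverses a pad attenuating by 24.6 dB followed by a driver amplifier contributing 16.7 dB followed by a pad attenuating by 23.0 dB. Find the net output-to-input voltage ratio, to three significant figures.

Net gain = (−24.6) + 16.7 + (−23.0) = -30.9 dB.
Voltage ratio = 10^(-30.9/20) = 0.0285.

0.0285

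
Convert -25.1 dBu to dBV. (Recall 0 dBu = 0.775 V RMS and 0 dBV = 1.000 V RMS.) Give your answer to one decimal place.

-27.3 dBV

The offset between the scales is 20·log₁₀(0.775/1.000) = −2.214 dB.
So dBV = -25.1 − 2.214 = -27.3 dBV.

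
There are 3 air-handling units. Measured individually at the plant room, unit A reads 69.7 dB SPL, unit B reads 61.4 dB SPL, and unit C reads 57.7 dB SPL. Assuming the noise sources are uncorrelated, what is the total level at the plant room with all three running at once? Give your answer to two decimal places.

Incoherent sources sum as intensities:
L_total = 10·log₁₀(10^(69.7/10) + 10^(61.4/10) + 10^(57.7/10)) = 10·log₁₀(11300000) = 70.53 dB SPL.

70.53 dB SPL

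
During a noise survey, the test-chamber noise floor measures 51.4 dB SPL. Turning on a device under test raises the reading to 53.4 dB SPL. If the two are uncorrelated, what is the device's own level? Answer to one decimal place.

Remove the background by subtracting linear intensities:
L_src = 10·log₁₀(10^(53.4/10) − 10^(51.4/10)) = 10·log₁₀(80740) = 49.1 dB SPL.

49.1 dB SPL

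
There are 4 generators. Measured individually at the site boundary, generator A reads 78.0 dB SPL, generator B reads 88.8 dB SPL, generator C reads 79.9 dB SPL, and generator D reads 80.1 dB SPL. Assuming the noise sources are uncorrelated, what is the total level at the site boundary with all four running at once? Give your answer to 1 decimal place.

90.1 dB SPL

Uncorrelated sources add in intensity (power), not in dB.
L_total = 10·log₁₀(10^(78.0/10) + 10^(88.8/10) + 10^(79.9/10) + 10^(80.1/10)) = 10·log₁₀(1022000000) = 90.1 dB SPL.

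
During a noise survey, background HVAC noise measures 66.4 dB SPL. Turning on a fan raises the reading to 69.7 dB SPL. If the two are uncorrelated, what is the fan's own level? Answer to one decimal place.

Background correction is a power subtraction:
L_src = 10·log₁₀(10^(69.7/10) − 10^(66.4/10)) = 10·log₁₀(4967000) = 67.0 dB SPL.

67.0 dB SPL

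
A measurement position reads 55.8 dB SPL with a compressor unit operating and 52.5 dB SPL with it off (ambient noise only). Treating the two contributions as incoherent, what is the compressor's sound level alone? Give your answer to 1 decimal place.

Background correction is a power subtraction:
L_src = 10·log₁₀(10^(55.8/10) − 10^(52.5/10)) = 10·log₁₀(202400) = 53.1 dB SPL.

53.1 dB SPL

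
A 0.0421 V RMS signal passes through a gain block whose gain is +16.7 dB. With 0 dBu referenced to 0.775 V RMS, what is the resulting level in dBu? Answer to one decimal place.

-8.6 dBu

Input level: 20·log₁₀(0.0421/0.775) = -25.30 dBu.
Output: -25.30 + 16.7 = -8.6 dBu.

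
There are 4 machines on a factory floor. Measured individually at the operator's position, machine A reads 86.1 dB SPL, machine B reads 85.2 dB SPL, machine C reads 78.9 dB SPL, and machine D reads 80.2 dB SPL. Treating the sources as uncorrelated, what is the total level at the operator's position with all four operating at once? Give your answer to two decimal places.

89.64 dB SPL

Incoherent sources sum as intensities:
L_total = 10·log₁₀(10^(86.1/10) + 10^(85.2/10) + 10^(78.9/10) + 10^(80.2/10)) = 10·log₁₀(920800000) = 89.64 dB SPL.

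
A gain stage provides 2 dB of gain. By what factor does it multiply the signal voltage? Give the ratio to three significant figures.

1.26

Voltage ratio = 10^(dB/20).
10^(2/20) = 10^(0.1000) = 1.26.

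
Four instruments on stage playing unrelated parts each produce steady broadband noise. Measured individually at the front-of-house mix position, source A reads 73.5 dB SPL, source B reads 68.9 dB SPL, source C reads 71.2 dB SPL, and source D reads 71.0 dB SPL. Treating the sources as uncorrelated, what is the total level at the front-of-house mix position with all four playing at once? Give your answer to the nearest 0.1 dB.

77.5 dB SPL

Uncorrelated sources add in intensity (power), not in dB.
L_total = 10·log₁₀(10^(73.5/10) + 10^(68.9/10) + 10^(71.2/10) + 10^(71.0/10)) = 10·log₁₀(55920000) = 77.5 dB SPL.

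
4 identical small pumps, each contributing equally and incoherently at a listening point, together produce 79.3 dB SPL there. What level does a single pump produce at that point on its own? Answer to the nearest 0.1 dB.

73.3 dB SPL

4 equal incoherent sources add 10·log₁₀(4) = 6.02 dB over one source.
L_one = 79.3 − 6.02 = 73.3 dB SPL.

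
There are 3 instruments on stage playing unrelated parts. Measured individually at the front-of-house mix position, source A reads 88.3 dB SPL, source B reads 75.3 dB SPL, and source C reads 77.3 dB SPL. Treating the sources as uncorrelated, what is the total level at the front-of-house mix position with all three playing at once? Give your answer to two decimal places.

Add the sources as powers (linear), then convert back to dB:
L_total = 10·log₁₀(10^(88.3/10) + 10^(75.3/10) + 10^(77.3/10)) = 10·log₁₀(763700000) = 88.83 dB SPL.

88.83 dB SPL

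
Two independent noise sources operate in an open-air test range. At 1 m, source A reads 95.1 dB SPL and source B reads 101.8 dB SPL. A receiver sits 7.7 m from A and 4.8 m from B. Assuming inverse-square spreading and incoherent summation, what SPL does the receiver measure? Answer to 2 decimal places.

At the listener: L_A = 95.1 − 20·log₁₀(7.7) = 77.370 dB; L_B = 101.8 − 20·log₁₀(4.8) = 88.175 dB.
Combined: 10·log₁₀(10^(77.370/10)+10^(88.175/10)) = 88.52 dB SPL.

88.52 dB SPL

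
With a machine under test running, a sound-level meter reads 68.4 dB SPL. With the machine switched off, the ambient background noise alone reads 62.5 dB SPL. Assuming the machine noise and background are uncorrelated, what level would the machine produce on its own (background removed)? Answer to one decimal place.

Remove the background by subtracting linear intensities:
L_src = 10·log₁₀(10^(68.4/10) − 10^(62.5/10)) = 10·log₁₀(5140000) = 67.1 dB SPL.

67.1 dB SPL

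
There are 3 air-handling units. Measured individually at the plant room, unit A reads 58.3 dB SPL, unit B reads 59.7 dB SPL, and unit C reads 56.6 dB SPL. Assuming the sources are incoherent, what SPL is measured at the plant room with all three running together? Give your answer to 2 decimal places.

Incoherent sources sum as intensities:
L_total = 10·log₁₀(10^(58.3/10) + 10^(59.7/10) + 10^(56.6/10)) = 10·log₁₀(2066000) = 63.15 dB SPL.

63.15 dB SPL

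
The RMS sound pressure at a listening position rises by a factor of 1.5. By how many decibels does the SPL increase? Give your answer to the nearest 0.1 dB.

SPL change from a pressure ratio uses the 20·log₁₀ form:
20·log₁₀(1.5) = 3.5 dB.

3.5 dB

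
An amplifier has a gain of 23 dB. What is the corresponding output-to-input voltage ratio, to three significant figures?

14.1

Voltage ratio = 10^(dB/20).
10^(23/20) = 10^(1.150) = 14.1.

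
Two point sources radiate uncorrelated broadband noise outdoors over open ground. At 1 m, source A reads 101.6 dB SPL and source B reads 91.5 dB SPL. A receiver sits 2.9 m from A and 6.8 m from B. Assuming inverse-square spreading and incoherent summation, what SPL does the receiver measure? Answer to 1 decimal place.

92.4 dB SPL

At the listener: L_A = 101.6 − 20·log₁₀(2.9) = 92.35 dB; L_B = 91.5 − 20·log₁₀(6.8) = 74.85 dB.
Combined: 10·log₁₀(10^(92.35/10)+10^(74.85/10)) = 92.4 dB SPL.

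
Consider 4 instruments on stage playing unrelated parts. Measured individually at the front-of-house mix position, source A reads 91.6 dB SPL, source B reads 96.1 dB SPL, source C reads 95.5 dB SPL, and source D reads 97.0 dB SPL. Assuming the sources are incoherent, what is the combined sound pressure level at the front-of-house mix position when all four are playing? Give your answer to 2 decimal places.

101.49 dB SPL

Incoherent sources sum as intensities:
L_total = 10·log₁₀(10^(91.6/10) + 10^(96.1/10) + 10^(95.5/10) + 10^(97.0/10)) = 10·log₁₀(14079000000) = 101.49 dB SPL.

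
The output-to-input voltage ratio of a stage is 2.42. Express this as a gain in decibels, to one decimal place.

Voltage is an amplitude quantity, so gain = 20·log₁₀(V_out/V_in).
20·log₁₀(2.42) = 7.7 dB.

7.7 dB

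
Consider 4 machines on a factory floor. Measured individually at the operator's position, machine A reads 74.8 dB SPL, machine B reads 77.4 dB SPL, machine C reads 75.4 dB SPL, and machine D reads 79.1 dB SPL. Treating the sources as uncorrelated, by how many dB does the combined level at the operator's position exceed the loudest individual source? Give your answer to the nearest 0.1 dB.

3.9 dB

Uncorrelated sources add in intensity (power), not in dB.
L_total = 10·log₁₀(10^(74.8/10) + 10^(77.4/10) + 10^(75.4/10) + 10^(79.1/10)) = 83.03 dB SPL.
Excess over the loudest (79.1 dB): 83.03 − 79.1 = 3.9 dB.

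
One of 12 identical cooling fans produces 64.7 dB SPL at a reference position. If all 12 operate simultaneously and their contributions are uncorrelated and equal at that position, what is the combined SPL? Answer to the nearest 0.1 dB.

12 equal incoherent sources raise the level by 10·log₁₀(12) = 10.79 dB.
L_total = 64.7 + 10.79 = 75.5 dB SPL.

75.5 dB SPL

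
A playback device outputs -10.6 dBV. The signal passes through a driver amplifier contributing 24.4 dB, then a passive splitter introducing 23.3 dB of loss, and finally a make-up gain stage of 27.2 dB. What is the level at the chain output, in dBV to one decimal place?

Gain stages sum in dB:
-10.6 + 24.4 − 23.3 + 27.2 = +17.7 dBV.

+17.7 dBV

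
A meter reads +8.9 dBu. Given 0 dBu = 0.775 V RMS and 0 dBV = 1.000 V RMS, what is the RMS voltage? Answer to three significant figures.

V = 0.775 V × 10^(+8.9/20).
= 0.775 × 2.786 = 2.16 V.

2.16 V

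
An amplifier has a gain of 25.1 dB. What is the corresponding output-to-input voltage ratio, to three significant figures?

18.0

Voltage ratio = 10^(dB/20).
10^(25.1/20) = 10^(1.255) = 18.0.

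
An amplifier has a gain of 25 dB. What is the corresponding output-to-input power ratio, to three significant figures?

Power ratio = 10^(dB/10).
10^(25/10) = 10^(2.500) = 316.

316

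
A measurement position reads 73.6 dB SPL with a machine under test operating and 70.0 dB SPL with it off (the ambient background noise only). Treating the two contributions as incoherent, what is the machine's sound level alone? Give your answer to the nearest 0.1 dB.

71.1 dB SPL

Background correction is a power subtraction:
L_src = 10·log₁₀(10^(73.6/10) − 10^(70.0/10)) = 10·log₁₀(12910000) = 71.1 dB SPL.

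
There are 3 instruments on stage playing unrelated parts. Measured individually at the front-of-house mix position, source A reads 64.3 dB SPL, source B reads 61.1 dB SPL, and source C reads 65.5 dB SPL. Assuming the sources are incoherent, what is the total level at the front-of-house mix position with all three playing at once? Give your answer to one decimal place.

Incoherent sources sum as intensities:
L_total = 10·log₁₀(10^(64.3/10) + 10^(61.1/10) + 10^(65.5/10)) = 10·log₁₀(7528000) = 68.8 dB SPL.

68.8 dB SPL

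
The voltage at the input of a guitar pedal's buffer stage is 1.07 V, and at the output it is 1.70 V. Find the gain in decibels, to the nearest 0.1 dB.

4.0 dB

Voltage is an amplitude quantity, so gain = 20·log₁₀(V_out/V_in).
20·log₁₀(1.70/1.07) = 20·log₁₀(1.589) = 4.0 dB.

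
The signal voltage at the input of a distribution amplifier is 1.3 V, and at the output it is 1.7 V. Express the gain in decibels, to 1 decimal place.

Voltage ratio → dB uses the 20·log₁₀ form:
20·log₁₀(1.7/1.3) = 20·log₁₀(1.308) = 2.3 dB.

2.3 dB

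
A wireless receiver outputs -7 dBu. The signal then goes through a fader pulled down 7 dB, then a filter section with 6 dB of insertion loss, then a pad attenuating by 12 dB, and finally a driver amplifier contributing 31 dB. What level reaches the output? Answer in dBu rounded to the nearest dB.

-1 dBu

In dB, series stages simply add:
-7 − 7 − 6 − 12 + 31 = -1 dBu.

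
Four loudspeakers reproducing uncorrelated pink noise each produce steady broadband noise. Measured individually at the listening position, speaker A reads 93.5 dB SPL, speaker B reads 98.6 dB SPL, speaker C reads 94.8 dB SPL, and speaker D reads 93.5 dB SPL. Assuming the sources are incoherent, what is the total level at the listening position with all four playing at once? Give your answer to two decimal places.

Incoherent sources sum as intensities:
L_total = 10·log₁₀(10^(93.5/10) + 10^(98.6/10) + 10^(94.8/10) + 10^(93.5/10)) = 10·log₁₀(14742000000) = 101.69 dB SPL.

101.69 dB SPL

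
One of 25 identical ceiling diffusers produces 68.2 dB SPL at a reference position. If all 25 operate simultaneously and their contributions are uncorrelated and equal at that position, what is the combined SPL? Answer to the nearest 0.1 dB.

25 equal incoherent sources raise the level by 10·log₁₀(25) = 13.98 dB.
L_total = 68.2 + 13.98 = 82.2 dB SPL.

82.2 dB SPL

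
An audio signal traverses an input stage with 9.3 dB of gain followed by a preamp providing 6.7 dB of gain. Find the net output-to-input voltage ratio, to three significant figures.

Net gain = 9.3 + 6.7 = 16.0 dB.
Voltage ratio = 10^(16.0/20) = 6.31.

6.31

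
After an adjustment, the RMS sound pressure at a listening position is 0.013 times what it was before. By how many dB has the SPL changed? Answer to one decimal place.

-37.7 dB

SPL change from a pressure ratio uses the 20·log₁₀ form:
20·log₁₀(0.013) = -37.7 dB.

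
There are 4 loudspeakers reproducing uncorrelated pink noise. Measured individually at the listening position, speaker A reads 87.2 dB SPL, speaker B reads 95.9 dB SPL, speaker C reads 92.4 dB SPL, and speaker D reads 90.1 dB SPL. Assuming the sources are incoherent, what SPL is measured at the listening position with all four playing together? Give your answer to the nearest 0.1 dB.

Add the sources as powers (linear), then convert back to dB:
L_total = 10·log₁₀(10^(87.2/10) + 10^(95.9/10) + 10^(92.4/10) + 10^(90.1/10)) = 10·log₁₀(7176000000) = 98.6 dB SPL.

98.6 dB SPL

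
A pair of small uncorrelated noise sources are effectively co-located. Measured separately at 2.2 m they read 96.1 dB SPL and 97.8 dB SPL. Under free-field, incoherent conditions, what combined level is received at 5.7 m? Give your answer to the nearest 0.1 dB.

91.8 dB SPL

Combined at 2.2 m: 10·log₁₀(10^(96.1/10)+10^(97.8/10)) = 100.04 dB SPL.
Then apply −20·log₁₀(5.7/2.2) = -8.27 dB → 91.8 dB SPL.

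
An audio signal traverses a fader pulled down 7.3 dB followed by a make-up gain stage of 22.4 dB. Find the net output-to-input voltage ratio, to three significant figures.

Net gain = (−7.3) + 22.4 = 15.1 dB.
Voltage ratio = 10^(15.1/20) = 5.69.

5.69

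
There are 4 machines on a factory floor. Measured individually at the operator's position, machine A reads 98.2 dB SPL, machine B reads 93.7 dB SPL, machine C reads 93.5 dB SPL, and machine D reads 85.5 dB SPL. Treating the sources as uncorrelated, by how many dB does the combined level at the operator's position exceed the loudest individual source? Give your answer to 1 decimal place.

Uncorrelated sources add in intensity (power), not in dB.
L_total = 10·log₁₀(10^(98.2/10) + 10^(93.7/10) + 10^(93.5/10) + 10^(85.5/10)) = 100.62 dB SPL.
Excess over the loudest (98.2 dB): 100.62 − 98.2 = 2.4 dB.

2.4 dB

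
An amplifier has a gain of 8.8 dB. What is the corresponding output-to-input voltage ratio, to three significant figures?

2.75

Voltage ratio = 10^(dB/20).
10^(8.8/20) = 10^(0.4400) = 2.75.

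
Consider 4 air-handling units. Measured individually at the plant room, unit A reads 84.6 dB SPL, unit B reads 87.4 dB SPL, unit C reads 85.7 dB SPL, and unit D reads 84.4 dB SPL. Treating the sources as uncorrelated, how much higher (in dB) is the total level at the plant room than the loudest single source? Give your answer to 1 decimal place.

4.3 dB

Incoherent sources sum as intensities:
L_total = 10·log₁₀(10^(84.6/10) + 10^(87.4/10) + 10^(85.7/10) + 10^(84.4/10)) = 91.72 dB SPL.
Excess over the loudest (87.4 dB): 91.72 − 87.4 = 4.3 dB.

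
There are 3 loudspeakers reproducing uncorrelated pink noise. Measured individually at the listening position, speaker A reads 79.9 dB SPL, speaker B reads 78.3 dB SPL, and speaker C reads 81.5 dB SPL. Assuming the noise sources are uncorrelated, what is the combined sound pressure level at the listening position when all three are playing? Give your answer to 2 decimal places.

Add the sources as powers (linear), then convert back to dB:
L_total = 10·log₁₀(10^(79.9/10) + 10^(78.3/10) + 10^(81.5/10)) = 10·log₁₀(306600000) = 84.87 dB SPL.

84.87 dB SPL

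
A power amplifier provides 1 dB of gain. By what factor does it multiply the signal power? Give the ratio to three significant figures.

1.26

Power ratio = 10^(dB/10).
10^(1/10) = 10^(0.1000) = 1.26.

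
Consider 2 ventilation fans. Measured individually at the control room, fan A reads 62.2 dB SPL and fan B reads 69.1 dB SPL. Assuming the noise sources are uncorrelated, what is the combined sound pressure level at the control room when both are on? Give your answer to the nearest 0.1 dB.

69.9 dB SPL

Uncorrelated sources add in intensity (power), not in dB.
L_total = 10·log₁₀(10^(62.2/10) + 10^(69.1/10)) = 10·log₁₀(9788000) = 69.9 dB SPL.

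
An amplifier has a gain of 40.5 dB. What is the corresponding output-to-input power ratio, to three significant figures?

Power ratio = 10^(dB/10).
10^(40.5/10) = 10^(4.050) = 11200.

11200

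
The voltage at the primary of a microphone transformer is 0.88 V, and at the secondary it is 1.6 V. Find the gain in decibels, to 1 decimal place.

Voltage is an amplitude quantity, so gain = 20·log₁₀(V_out/V_in).
20·log₁₀(1.6/0.88) = 20·log₁₀(1.818) = 5.2 dB.

5.2 dB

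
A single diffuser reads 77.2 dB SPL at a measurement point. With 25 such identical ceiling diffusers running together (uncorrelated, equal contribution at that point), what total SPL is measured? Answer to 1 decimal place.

91.2 dB SPL

25 equal incoherent sources raise the level by 10·log₁₀(25) = 13.98 dB.
L_total = 77.2 + 13.98 = 91.2 dB SPL.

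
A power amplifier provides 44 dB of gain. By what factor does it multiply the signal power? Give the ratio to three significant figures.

Power ratio = 10^(dB/10).
10^(44/10) = 10^(4.400) = 25100.

25100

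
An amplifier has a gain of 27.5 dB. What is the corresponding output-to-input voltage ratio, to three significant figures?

23.7

Voltage ratio = 10^(dB/20).
10^(27.5/20) = 10^(1.375) = 23.7.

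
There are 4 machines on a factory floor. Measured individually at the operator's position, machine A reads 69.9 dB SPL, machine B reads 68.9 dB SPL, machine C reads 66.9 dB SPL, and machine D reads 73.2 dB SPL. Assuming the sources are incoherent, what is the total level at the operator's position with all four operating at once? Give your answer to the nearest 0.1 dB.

Incoherent sources sum as intensities:
L_total = 10·log₁₀(10^(69.9/10) + 10^(68.9/10) + 10^(66.9/10) + 10^(73.2/10)) = 10·log₁₀(43330000) = 76.4 dB SPL.

76.4 dB SPL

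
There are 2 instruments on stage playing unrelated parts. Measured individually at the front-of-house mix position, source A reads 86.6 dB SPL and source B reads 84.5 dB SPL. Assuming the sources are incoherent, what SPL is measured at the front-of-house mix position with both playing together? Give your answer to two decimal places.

Add the sources as powers (linear), then convert back to dB:
L_total = 10·log₁₀(10^(86.6/10) + 10^(84.5/10)) = 10·log₁₀(738900000) = 88.69 dB SPL.

88.69 dB SPL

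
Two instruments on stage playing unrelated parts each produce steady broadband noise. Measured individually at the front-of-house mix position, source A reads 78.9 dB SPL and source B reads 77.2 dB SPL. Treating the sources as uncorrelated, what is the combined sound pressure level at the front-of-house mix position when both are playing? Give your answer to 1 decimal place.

81.1 dB SPL

Incoherent sources sum as intensities:
L_total = 10·log₁₀(10^(78.9/10) + 10^(77.2/10)) = 10·log₁₀(130100000) = 81.1 dB SPL.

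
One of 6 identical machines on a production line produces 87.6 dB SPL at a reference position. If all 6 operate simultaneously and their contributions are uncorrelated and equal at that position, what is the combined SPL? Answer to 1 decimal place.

6 equal incoherent sources raise the level by 10·log₁₀(6) = 7.78 dB.
L_total = 87.6 + 7.78 = 95.4 dB SPL.

95.4 dB SPL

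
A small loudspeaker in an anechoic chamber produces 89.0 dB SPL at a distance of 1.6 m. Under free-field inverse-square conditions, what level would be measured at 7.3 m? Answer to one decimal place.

Free-field point source: level drops by 20·log₁₀ of the distance ratio.
ΔL = −20·log₁₀(7.3/1.6) = -13.18 dB, so L₂ = 89.0 + (-13.18) = 75.8 dB SPL.

75.8 dB SPL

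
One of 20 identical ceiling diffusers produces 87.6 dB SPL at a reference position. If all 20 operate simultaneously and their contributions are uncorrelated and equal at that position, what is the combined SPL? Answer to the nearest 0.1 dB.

20 equal incoherent sources raise the level by 10·log₁₀(20) = 13.01 dB.
L_total = 87.6 + 13.01 = 100.6 dB SPL.

100.6 dB SPL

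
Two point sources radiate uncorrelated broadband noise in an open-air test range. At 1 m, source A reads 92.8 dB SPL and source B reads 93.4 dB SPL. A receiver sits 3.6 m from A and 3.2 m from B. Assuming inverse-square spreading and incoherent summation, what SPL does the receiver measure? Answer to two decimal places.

85.57 dB SPL

At the listener: L_A = 92.8 − 20·log₁₀(3.6) = 81.674 dB; L_B = 93.4 − 20·log₁₀(3.2) = 83.297 dB.
Combined: 10·log₁₀(10^(81.674/10)+10^(83.297/10)) = 85.57 dB SPL.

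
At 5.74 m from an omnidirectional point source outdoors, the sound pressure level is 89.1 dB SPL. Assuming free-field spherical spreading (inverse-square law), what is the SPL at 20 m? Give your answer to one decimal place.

78.3 dB SPL

For a point source in a free field, ΔL = −20·log₁₀(d₂/d₁).
ΔL = −20·log₁₀(20/5.74) = -10.84 dB, so L₂ = 89.1 + (-10.84) = 78.3 dB SPL.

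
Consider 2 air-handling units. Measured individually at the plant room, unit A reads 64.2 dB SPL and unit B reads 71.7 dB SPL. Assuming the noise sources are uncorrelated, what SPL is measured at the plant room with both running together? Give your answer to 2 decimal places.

Uncorrelated sources add in intensity (power), not in dB.
L_total = 10·log₁₀(10^(64.2/10) + 10^(71.7/10)) = 10·log₁₀(17420000) = 72.41 dB SPL.

72.41 dB SPL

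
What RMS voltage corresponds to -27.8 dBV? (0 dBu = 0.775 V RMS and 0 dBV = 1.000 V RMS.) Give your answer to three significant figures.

0.0407 V

V = 1.000 V × 10^(-27.8/20).
= 1.000 × 0.04074 = 0.0407 V.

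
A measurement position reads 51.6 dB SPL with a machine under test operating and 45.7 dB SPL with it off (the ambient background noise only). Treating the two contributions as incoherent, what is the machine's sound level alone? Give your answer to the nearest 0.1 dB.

Subtract intensities: L_src = 10·log₁₀(10^(L_total/10) − 10^(L_bg/10)).
L_src = 10·log₁₀(10^(51.6/10) − 10^(45.7/10)) = 10·log₁₀(107400) = 50.3 dB SPL.

50.3 dB SPL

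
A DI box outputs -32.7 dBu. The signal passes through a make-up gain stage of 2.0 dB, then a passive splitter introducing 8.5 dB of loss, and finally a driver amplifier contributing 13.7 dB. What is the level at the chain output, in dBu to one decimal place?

Gain stages sum in dB:
-32.7 + 2.0 − 8.5 + 13.7 = -25.5 dBu.

-25.5 dBu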